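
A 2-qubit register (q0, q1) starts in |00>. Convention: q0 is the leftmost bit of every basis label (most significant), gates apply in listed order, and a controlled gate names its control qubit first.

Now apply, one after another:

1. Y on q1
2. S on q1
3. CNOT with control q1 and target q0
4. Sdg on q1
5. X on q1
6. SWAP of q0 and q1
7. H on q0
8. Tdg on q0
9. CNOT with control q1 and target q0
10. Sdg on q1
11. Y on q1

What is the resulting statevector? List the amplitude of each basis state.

The resulting statevector has amplitude -sqrt(2)*exp(I*pi/4)/2 on |00>, 0 on |01>, -sqrt(2)*I/2 on |10>, 0 on |11>.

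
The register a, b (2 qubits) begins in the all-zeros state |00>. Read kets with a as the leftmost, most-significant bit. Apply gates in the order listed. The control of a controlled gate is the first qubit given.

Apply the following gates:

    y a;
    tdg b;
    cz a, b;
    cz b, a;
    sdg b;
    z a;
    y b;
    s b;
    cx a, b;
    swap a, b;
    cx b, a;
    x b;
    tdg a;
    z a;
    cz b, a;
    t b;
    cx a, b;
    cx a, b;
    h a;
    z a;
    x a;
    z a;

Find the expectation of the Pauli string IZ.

The observable IZ averages to 1. Key observation: the block from step 17 through step 18 cancels to the identity and can be dropped.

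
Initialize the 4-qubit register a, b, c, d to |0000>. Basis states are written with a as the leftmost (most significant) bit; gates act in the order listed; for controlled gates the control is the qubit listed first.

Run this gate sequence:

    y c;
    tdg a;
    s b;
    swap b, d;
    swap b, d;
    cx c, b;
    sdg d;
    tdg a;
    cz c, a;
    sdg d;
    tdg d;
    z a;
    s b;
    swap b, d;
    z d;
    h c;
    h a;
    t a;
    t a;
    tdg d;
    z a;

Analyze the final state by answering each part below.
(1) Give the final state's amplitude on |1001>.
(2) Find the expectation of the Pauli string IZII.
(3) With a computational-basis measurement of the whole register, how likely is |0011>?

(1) |1001> carries amplitude -exp(I*pi/4)/2 in the final state. Key observation: steps 4-5 multiply out to the identity, so the circuit reduces to the remaining gates.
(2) In the final state, IZII has expectation 1.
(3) The probability of measuring |0011> is 1/4.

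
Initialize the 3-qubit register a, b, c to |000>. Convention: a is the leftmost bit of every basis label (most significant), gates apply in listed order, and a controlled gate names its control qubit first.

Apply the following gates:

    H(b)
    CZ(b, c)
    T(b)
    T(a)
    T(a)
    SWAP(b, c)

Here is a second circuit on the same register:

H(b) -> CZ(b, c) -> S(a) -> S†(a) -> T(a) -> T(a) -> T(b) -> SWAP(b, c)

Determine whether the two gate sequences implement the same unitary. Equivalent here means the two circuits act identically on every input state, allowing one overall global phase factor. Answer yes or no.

Yes: on every input state the two circuits agree up to one overall phase factor.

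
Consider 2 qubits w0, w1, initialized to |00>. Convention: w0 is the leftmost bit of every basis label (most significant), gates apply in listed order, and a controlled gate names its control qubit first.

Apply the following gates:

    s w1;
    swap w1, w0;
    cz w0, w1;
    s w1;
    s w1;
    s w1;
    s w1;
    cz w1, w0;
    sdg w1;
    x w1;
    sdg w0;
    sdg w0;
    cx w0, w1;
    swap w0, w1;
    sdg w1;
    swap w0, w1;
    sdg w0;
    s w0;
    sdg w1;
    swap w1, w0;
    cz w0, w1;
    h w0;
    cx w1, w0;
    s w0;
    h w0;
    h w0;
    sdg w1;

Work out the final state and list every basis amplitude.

After the circuit, the state carries amplitude -sqrt(2)*I/2 on |00>, 0 on |01>, -sqrt(2)/2 on |10>, 0 on |11>. Key observation: gates 4-7 undo each other exactly, leaving only the rest of the circuit to track.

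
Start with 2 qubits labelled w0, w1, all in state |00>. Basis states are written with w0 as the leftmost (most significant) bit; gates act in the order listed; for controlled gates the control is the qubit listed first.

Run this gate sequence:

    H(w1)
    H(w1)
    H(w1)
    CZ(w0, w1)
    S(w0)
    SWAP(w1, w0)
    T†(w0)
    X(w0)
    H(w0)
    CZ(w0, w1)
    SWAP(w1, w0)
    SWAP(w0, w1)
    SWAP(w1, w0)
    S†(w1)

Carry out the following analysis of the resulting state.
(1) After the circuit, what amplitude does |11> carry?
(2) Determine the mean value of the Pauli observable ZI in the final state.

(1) The amplitude on |11> is 0. Key observation: gates 2-3 undo each other exactly, leaving only the rest of the circuit to track.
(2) In the final state, ZI has expectation 1.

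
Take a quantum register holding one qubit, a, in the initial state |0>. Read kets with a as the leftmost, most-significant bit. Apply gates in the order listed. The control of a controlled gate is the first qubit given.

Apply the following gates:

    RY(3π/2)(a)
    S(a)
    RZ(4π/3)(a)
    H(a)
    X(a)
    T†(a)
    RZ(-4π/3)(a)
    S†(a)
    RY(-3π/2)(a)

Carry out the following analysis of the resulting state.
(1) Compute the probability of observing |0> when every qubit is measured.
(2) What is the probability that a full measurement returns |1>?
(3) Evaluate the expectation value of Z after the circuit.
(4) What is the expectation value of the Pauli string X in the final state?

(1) A full measurement returns |0> with probability -sqrt(6)/16 + sqrt(2)/16 + 1/2.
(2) A full measurement returns |1> with probability -sqrt(2)/16 + sqrt(6)/16 + 1/2.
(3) The expectation value of Z is -sqrt(6)/8 + sqrt(2)/8.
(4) The expectation value of X is sqrt(3)/2.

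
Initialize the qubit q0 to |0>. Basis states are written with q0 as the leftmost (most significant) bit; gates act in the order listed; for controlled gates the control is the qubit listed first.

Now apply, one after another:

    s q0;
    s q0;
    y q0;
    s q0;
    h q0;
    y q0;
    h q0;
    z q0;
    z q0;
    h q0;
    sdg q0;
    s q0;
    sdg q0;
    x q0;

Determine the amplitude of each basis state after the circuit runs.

The resulting statevector has amplitude -sqrt(2)/2 on |0>, -sqrt(2)*I/2 on |1>. Key observation: the block from step 12 through step 13 cancels to the identity and can be dropped.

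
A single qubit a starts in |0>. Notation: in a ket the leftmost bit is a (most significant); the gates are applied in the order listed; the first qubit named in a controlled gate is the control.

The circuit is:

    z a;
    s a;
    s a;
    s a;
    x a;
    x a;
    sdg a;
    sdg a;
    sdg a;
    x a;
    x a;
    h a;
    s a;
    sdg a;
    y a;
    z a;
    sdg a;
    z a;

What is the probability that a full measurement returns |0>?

The probability of measuring |0> is 1/2.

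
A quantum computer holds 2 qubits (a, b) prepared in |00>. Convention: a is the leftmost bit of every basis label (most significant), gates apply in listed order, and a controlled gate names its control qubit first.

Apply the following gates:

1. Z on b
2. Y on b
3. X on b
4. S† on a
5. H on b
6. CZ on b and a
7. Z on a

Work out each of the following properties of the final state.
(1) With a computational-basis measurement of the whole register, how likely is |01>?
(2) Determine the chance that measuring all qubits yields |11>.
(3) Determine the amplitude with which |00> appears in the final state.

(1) The probability of measuring |01> is 1/2.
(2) Outcome |11> occurs with probability 0.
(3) The amplitude on |00> is sqrt(2)*I/2.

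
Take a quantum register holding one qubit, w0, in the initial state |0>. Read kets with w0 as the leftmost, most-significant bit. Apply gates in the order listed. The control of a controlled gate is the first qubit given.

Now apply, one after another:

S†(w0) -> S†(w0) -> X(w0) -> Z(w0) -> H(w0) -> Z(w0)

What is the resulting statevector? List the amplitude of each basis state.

The final amplitudes are -sqrt(2)/2 on |0>, -sqrt(2)/2 on |1>.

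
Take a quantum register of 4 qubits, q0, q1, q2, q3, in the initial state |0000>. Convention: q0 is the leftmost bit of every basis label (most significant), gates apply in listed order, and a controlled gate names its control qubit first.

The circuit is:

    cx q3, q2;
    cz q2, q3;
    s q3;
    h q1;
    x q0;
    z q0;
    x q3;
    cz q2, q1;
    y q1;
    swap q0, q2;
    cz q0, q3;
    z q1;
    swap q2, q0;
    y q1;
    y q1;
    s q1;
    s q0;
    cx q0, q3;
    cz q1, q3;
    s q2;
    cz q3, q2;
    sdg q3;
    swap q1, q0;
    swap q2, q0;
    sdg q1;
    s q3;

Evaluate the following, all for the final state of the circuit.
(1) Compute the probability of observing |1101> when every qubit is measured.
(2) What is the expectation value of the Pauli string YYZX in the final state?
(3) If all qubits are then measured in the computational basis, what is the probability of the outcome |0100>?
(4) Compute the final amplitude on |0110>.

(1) The probability of measuring |1101> is 0.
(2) In the final state, YYZX has expectation 0.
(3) A full measurement returns |0100> with probability 1/2.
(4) The amplitude on |0110> is -sqrt(2)/2.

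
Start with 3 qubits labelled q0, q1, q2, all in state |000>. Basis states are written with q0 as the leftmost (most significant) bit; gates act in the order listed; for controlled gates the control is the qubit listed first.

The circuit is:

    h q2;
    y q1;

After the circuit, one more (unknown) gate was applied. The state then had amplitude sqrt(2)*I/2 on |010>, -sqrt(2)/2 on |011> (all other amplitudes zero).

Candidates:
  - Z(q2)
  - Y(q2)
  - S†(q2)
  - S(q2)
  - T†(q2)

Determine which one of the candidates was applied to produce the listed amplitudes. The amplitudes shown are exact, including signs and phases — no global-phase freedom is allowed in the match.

It was S(q2) that produced the state shown.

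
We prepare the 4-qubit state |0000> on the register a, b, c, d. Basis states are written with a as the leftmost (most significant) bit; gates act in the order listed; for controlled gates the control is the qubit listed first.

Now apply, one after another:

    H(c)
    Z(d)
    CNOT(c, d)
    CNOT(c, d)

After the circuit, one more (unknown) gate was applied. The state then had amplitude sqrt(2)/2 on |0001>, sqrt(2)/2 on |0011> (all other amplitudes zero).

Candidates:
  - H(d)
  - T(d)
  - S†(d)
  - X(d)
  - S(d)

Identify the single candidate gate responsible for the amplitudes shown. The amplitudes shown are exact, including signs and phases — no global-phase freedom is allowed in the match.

The unique candidate consistent with the amplitudes is X(d). Key observation: gates 3-4 undo each other exactly, leaving only the rest of the circuit to track.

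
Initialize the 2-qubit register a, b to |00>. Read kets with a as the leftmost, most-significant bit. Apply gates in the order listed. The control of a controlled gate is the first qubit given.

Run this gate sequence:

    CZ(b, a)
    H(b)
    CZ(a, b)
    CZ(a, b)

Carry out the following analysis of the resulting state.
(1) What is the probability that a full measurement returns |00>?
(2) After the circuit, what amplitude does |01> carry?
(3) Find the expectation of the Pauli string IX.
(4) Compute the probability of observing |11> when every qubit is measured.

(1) Outcome |00> occurs with probability 1/2. Key observation: gates 3-4 undo each other exactly, leaving only the rest of the circuit to track.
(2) |01> carries amplitude sqrt(2)/2 in the final state.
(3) The observable IX averages to 1.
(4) The probability of measuring |11> is 0.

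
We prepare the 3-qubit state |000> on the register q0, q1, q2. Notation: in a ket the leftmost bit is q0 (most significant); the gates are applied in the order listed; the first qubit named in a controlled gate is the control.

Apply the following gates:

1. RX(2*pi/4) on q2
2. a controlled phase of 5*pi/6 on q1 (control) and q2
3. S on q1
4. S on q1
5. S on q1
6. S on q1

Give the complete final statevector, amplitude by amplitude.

The resulting statevector has amplitude sqrt(2)/2 on |000>, -sqrt(2)*I/2 on |001>, and 0 on every other basis state. Key observation: steps 3-6 multiply out to the identity, so the circuit reduces to the remaining gates.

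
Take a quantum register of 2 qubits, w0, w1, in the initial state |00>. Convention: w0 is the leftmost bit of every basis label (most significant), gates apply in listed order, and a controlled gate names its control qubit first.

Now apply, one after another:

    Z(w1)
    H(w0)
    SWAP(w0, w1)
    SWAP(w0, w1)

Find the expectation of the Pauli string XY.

The expectation value of XY is 0.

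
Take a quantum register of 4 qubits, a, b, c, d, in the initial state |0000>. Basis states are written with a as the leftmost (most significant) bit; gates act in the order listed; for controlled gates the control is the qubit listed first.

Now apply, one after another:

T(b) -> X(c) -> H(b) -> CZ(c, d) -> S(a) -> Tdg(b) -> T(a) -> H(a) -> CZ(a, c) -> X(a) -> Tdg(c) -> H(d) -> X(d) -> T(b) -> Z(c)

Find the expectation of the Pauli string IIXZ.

The expectation value of IIXZ is 0.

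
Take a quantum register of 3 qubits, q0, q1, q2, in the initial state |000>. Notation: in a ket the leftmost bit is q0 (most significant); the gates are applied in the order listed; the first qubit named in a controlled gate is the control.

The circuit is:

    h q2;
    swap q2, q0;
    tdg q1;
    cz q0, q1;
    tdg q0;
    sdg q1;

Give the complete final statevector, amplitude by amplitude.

After the circuit, the state carries amplitude sqrt(2)/2 on |000>, -sqrt(2)*exp(3*I*pi/4)/2 on |100>, and 0 on every other basis state.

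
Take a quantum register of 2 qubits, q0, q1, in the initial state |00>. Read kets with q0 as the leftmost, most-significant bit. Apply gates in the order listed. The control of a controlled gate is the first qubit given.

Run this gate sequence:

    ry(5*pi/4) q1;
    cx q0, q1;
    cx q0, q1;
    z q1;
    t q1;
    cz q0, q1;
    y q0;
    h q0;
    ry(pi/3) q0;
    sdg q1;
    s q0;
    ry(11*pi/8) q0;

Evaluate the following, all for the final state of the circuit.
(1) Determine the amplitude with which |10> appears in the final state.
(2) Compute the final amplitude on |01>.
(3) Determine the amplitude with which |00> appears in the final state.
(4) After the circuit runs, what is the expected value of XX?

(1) |10> carries amplitude -sqrt(2)*sqrt(1/2 - sqrt(2)/4)*cos(5*pi/16)/4 + sqrt(6)*sqrt(1/2 - sqrt(2)/4)*cos(5*pi/16)/4 - sqrt(6)*I*sqrt(1/2 - sqrt(2)/4)*sin(5*pi/16)/4 - sqrt(2)*I*sqrt(1/2 - sqrt(2)/4)*sin(5*pi/16)/4 in the final state. Key observation: steps 2-3 multiply out to the identity, so the circuit reduces to the remaining gates.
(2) |01> carries amplitude -sqrt(6)*I*sqrt(sqrt(2)/4 + 1/2)*exp(I*pi/4)*sin(5*pi/16)/4 + sqrt(2)*sqrt(sqrt(2)/4 + 1/2)*exp(I*pi/4)*cos(5*pi/16)/4 + sqrt(2)*I*sqrt(sqrt(2)/4 + 1/2)*exp(I*pi/4)*sin(5*pi/16)/4 + sqrt(6)*sqrt(sqrt(2)/4 + 1/2)*exp(I*pi/4)*cos(5*pi/16)/4 in the final state.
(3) |00> carries amplitude -sqrt(2)*sqrt(1/2 - sqrt(2)/4)*sin(5*pi/16)/4 + sqrt(6)*sqrt(1/2 - sqrt(2)/4)*sin(5*pi/16)/4 + sqrt(2)*I*sqrt(1/2 - sqrt(2)/4)*cos(5*pi/16)/4 + sqrt(6)*I*sqrt(1/2 - sqrt(2)/4)*cos(5*pi/16)/4 in the final state.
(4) The observable XX averages to -sqrt(3)*I*sqrt(1/2 - sqrt(2)/4)*sqrt(sqrt(2)/4 + 1/2)*exp(-I*pi/4)*sin(5*pi/16)*cos(5*pi/16) + sqrt(3)*I*sqrt(1/2 - sqrt(2)/4)*sqrt(sqrt(2)/4 + 1/2)*exp(I*pi/4)*sin(5*pi/16)*cos(5*pi/16).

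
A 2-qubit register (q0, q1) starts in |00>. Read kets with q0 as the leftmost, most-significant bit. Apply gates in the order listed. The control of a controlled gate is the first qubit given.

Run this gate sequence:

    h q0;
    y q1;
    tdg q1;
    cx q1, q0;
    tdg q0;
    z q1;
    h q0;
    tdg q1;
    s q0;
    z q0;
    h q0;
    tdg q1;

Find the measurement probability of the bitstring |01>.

The probability of measuring |01> is sqrt(2)/4 + 1/2.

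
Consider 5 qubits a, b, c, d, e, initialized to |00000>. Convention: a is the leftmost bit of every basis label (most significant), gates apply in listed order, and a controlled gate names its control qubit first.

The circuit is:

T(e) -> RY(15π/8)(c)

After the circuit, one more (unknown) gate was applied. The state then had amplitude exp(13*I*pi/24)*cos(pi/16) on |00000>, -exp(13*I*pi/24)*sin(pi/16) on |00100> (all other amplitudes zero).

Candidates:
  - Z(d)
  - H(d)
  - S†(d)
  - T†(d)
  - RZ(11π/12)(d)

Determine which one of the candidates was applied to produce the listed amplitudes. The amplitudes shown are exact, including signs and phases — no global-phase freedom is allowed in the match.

The applied gate was RZ(11π/12)(d).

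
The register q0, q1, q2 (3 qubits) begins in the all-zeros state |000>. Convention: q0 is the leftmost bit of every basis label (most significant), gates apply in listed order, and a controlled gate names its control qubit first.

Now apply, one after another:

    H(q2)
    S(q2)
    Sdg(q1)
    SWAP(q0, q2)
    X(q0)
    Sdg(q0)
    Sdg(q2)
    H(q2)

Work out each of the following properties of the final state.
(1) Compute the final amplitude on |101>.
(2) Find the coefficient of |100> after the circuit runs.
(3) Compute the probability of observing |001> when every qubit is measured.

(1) |101> carries amplitude -I/2 in the final state.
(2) |100> carries amplitude -I/2 in the final state.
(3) A full measurement returns |001> with probability 1/4.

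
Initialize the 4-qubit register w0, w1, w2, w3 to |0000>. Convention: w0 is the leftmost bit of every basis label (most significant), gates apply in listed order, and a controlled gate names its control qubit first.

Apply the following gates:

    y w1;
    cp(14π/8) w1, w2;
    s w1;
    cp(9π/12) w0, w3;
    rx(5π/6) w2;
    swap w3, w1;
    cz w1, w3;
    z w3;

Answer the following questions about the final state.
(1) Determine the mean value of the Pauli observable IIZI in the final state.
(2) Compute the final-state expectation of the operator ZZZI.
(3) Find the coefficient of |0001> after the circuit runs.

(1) The expectation value of IIZI is -sqrt(3)/2.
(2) The observable ZZZI averages to -sqrt(3)/2.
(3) The final state's coefficient on |0001> equals -sqrt(2)/4 + sqrt(6)/4.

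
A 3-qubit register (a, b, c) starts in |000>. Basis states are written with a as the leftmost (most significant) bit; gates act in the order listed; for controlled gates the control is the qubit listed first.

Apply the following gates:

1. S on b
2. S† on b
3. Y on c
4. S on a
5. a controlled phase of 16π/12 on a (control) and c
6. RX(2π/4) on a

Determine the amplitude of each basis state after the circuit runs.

The final amplitudes are sqrt(2)*I/2 on |001>, sqrt(2)/2 on |101>, and 0 on every other basis state. Key observation: gates 1-2 undo each other exactly, leaving only the rest of the circuit to track.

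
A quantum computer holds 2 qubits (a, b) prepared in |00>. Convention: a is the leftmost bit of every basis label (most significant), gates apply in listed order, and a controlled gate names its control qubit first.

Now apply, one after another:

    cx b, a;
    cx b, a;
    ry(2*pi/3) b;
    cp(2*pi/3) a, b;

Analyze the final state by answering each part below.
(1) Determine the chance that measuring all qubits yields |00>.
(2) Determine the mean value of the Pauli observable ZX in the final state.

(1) The probability of measuring |00> is 1/4. Key observation: the block from step 1 through step 2 cancels to the identity and can be dropped.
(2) In the final state, ZX has expectation sqrt(3)/2.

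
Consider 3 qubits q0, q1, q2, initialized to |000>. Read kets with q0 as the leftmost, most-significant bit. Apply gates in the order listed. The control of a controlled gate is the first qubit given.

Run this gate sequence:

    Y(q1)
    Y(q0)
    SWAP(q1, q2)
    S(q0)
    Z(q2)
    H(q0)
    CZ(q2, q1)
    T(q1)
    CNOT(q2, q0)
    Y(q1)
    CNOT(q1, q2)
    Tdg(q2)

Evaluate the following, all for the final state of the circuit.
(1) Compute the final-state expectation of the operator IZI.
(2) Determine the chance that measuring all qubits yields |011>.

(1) The expectation value of IZI is -1.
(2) Outcome |011> occurs with probability 0.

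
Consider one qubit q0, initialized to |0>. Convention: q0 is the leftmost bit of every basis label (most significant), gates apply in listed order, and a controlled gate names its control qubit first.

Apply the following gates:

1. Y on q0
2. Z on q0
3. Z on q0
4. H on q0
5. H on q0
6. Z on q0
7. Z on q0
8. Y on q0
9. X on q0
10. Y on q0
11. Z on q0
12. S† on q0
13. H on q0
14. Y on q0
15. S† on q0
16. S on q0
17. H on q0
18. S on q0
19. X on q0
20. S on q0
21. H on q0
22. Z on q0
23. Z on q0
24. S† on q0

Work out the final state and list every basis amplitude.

The final amplitudes are -sqrt(2)*I/2 on |0>, -sqrt(2)/2 on |1>. Key observation: gates 1-8 undo each other exactly, leaving only the rest of the circuit to track.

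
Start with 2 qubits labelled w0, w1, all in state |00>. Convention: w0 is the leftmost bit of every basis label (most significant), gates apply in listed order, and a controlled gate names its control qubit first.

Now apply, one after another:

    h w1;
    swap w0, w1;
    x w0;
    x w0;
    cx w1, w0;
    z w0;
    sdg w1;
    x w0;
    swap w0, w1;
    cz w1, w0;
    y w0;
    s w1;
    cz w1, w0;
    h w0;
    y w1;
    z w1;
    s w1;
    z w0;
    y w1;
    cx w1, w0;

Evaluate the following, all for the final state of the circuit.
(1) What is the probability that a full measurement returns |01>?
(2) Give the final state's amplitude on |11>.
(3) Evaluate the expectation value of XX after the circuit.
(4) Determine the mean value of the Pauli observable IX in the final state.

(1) Outcome |01> occurs with probability 1/4.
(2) |11> carries amplitude 1/2 in the final state.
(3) The observable XX averages to -1.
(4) The observable IX averages to -1.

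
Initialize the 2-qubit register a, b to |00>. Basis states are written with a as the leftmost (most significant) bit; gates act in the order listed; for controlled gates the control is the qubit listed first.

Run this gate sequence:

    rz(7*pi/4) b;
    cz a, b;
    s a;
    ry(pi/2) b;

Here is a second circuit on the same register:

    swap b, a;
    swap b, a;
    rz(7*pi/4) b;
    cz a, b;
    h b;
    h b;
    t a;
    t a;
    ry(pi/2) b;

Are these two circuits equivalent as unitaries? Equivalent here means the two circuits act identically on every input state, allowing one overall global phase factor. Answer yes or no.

Yes: on every input state the two circuits agree up to one overall phase factor.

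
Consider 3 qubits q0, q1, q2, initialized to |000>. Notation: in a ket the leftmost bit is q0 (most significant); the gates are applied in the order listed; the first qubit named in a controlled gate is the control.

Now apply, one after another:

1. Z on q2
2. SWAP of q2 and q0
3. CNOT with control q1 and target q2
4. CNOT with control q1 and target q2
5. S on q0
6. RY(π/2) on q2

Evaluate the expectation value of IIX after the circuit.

The observable IIX averages to 1. Key observation: gates 3-4 undo each other exactly, leaving only the rest of the circuit to track.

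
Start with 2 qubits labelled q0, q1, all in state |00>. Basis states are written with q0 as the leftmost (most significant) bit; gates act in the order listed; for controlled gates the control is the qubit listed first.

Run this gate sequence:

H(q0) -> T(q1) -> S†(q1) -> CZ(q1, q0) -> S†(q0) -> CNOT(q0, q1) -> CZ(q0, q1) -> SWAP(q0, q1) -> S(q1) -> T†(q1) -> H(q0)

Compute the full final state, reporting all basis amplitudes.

The resulting statevector has amplitude 1/2 on |00>, exp(3*I*pi/4)/2 on |01>, 1/2 on |10>, -exp(3*I*pi/4)/2 on |11>.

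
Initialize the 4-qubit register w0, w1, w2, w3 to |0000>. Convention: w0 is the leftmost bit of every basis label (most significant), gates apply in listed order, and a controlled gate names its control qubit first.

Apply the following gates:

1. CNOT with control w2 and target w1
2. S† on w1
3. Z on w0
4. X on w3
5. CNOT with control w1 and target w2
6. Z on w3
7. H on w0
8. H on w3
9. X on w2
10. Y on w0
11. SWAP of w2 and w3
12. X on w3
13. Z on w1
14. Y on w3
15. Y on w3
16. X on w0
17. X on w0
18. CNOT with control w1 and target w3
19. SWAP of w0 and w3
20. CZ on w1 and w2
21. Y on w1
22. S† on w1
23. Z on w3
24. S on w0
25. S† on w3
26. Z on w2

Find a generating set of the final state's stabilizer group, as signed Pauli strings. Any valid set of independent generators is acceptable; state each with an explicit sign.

One valid set of independent stabilizer generators is +IIXI, -IIIY, +ZIII, -IZII (any independent generating set of the same group is equally correct).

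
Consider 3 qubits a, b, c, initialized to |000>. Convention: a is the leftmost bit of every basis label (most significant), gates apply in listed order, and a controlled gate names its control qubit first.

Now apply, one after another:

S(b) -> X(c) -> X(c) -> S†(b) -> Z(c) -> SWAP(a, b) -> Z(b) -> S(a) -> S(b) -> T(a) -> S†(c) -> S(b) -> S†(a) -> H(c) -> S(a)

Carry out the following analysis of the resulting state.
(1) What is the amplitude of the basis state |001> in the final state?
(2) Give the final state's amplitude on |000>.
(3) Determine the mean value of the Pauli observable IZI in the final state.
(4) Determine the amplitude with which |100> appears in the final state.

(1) The final state's coefficient on |001> equals sqrt(2)/2. Key observation: steps 1-4 multiply out to the identity, so the circuit reduces to the remaining gates.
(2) The final state's coefficient on |000> equals sqrt(2)/2.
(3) The observable IZI averages to 1.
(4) The amplitude on |100> is 0.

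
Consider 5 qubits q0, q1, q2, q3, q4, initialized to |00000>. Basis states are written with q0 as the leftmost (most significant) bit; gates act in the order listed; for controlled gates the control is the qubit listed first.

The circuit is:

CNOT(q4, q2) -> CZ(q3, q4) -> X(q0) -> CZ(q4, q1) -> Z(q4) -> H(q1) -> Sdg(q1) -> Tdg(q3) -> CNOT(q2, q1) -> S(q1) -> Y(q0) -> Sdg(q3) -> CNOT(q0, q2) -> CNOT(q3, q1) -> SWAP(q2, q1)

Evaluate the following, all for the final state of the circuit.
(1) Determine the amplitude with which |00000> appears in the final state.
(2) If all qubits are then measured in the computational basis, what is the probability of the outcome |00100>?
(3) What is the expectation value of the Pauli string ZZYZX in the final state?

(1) The amplitude on |00000> is -sqrt(2)*I/2.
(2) Outcome |00100> occurs with probability 1/2.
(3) The observable ZZYZX averages to 0.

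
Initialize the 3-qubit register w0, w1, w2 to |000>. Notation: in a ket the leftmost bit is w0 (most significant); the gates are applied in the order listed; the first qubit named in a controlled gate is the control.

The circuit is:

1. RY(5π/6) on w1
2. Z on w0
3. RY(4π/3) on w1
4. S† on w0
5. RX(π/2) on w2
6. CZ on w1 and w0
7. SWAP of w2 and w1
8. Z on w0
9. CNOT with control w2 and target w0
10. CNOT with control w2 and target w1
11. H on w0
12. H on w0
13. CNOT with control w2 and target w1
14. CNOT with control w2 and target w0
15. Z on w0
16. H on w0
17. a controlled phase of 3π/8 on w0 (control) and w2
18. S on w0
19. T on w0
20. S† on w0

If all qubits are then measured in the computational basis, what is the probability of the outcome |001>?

A full measurement returns |001> with probability 1/8 - sqrt(3)/16. Key observation: the block from step 8 through step 15 cancels to the identity and can be dropped.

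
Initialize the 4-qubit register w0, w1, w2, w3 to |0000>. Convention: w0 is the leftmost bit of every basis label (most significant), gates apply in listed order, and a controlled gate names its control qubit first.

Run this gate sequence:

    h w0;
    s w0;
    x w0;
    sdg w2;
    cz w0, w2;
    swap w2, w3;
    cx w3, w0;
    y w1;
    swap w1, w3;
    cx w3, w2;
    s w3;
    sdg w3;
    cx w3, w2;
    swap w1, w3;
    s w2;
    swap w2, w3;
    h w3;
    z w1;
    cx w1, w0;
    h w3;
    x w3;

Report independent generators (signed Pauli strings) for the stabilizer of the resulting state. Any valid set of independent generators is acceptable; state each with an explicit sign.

The final state is stabilized by the group generated by +YIII, -IZII, +IIZI, -IIIZ; other independent generating sets are equally valid. Key observation: the block from step 9 through step 14 cancels to the identity and can be dropped.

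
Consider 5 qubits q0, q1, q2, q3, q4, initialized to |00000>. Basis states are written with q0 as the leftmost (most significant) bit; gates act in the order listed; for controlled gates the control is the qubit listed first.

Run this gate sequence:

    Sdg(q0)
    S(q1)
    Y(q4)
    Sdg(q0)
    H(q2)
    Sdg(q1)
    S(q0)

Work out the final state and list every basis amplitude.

The final amplitudes are sqrt(2)*I/2 on |00001>, sqrt(2)*I/2 on |00101>, and 0 on every other basis state.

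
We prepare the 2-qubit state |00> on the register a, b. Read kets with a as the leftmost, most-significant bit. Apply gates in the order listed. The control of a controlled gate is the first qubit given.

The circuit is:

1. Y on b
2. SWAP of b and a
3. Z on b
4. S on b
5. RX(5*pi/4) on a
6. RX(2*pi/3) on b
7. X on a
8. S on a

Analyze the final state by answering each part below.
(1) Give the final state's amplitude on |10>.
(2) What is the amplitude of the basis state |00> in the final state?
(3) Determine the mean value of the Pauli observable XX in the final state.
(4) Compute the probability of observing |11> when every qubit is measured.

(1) |10> carries amplitude I*sqrt(sqrt(2) + 2)/4 in the final state.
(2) The final state's coefficient on |00> equals -I*sqrt(2 - sqrt(2))/4.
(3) The observable XX averages to 0.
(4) The probability of measuring |11> is 3*sqrt(2)/16 + 3/8.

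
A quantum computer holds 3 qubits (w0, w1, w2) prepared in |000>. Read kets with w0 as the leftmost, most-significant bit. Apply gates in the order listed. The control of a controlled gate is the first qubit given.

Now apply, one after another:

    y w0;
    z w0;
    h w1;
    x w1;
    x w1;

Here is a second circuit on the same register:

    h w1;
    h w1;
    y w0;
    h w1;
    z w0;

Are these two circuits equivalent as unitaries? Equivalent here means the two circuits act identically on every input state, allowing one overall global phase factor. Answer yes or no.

Yes: on every input state the two circuits agree up to one overall phase factor.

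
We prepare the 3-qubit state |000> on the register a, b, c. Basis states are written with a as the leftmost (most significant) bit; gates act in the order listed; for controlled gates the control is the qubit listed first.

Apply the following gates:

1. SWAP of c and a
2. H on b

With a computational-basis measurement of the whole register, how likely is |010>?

A full measurement returns |010> with probability 1/2.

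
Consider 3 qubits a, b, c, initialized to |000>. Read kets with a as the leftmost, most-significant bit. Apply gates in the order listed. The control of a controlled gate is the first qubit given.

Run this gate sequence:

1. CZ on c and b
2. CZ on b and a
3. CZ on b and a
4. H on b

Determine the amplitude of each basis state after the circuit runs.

After the circuit, the state carries amplitude sqrt(2)/2 on |000>, sqrt(2)/2 on |010>, and 0 on every other basis state.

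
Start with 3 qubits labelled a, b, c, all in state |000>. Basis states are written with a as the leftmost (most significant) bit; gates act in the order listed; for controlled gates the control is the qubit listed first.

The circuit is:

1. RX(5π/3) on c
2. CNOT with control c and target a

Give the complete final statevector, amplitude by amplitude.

The resulting statevector has amplitude -sqrt(3)/2 on |000>, -I/2 on |101>, and 0 on every other basis state.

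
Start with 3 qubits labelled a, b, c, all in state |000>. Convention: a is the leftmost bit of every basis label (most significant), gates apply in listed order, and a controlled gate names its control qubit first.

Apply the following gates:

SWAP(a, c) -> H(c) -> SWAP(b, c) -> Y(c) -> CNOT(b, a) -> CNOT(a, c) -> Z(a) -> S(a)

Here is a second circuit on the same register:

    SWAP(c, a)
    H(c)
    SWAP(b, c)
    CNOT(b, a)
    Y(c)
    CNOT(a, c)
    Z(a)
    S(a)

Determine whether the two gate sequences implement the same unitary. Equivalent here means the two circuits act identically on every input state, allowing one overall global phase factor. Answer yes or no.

Yes — the two circuits implement the same unitary up to a global phase.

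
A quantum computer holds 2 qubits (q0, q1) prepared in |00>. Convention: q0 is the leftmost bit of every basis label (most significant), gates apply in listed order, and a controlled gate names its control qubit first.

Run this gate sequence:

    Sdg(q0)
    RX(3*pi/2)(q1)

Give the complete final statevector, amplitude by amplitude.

The final amplitudes are -sqrt(2)/2 on |00>, -sqrt(2)*I/2 on |01>, 0 on |10>, 0 on |11>.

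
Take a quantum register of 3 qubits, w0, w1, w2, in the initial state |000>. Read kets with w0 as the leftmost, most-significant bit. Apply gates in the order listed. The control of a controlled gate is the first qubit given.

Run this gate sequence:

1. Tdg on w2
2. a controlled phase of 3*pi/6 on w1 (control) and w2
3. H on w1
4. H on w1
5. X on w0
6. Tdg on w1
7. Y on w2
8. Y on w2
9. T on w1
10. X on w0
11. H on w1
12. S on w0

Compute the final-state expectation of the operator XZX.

The expectation value of XZX is 0.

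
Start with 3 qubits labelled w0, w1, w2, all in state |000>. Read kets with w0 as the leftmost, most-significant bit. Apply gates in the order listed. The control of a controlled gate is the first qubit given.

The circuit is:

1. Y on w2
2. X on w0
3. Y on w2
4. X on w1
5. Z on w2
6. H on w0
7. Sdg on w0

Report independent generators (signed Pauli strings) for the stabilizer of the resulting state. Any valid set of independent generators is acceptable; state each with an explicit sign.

The final state is stabilized by the group generated by +YII, -IZI, +IIZ; other independent generating sets are equally valid.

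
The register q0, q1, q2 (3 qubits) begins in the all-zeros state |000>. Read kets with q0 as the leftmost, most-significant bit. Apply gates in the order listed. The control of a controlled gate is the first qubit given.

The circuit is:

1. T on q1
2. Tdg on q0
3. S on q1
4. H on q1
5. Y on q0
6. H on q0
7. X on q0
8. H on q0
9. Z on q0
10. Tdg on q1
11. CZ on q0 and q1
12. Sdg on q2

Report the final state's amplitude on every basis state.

The resulting statevector has amplitude sqrt(2)*I/2 on |100>, -sqrt(2)*exp(I*pi/4)/2 on |110>, and 0 on every other basis state. Key observation: steps 6-9 multiply out to the identity, so the circuit reduces to the remaining gates.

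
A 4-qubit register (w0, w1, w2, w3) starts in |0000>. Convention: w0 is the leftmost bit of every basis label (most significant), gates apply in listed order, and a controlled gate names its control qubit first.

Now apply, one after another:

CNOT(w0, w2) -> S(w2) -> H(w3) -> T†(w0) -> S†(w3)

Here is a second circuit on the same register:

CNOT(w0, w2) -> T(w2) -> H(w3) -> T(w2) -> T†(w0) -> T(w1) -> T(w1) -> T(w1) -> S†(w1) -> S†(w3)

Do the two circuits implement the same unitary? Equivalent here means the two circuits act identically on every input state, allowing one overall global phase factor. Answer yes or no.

No, they are not equivalent — no single phase factor reconciles the two unitaries.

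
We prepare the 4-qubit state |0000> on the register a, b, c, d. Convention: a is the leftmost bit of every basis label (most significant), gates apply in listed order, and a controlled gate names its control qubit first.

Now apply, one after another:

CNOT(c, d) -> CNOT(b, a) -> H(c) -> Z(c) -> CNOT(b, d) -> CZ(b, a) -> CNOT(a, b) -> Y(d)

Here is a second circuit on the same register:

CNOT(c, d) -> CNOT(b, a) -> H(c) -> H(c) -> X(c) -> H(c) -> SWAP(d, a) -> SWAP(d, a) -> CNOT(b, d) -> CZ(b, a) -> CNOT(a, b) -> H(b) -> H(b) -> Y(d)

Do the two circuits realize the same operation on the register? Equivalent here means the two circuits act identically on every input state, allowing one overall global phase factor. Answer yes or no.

Yes — the two circuits implement the same unitary up to a global phase.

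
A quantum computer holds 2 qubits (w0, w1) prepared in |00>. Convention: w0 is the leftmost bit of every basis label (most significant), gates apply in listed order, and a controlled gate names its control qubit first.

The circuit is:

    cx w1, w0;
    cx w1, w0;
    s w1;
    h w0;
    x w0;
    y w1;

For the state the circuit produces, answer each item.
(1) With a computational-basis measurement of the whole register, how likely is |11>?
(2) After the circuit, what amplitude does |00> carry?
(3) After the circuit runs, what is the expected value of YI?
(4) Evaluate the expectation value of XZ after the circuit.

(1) A full measurement returns |11> with probability 1/2.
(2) |00> carries amplitude 0 in the final state.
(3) In the final state, YI has expectation 0.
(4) The expectation value of XZ is -1.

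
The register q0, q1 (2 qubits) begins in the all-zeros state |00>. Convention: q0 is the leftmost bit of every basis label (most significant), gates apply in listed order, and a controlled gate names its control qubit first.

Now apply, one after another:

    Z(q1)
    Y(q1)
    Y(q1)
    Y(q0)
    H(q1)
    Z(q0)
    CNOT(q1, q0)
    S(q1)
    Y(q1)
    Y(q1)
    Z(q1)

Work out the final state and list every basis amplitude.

The final amplitudes are 0 on |00>, -sqrt(2)/2 on |01>, -sqrt(2)*I/2 on |10>, 0 on |11>.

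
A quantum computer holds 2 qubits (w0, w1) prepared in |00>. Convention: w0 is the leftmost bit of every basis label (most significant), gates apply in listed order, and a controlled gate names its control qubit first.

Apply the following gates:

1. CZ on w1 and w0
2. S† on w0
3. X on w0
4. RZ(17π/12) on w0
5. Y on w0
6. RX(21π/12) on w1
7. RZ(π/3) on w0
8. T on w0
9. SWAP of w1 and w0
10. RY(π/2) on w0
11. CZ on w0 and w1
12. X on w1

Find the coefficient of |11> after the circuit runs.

The amplitude on |11> is -sqrt(2)*sqrt(2 - sqrt(2))*exp(13*I*pi/24)/4 - sqrt(2)*sqrt(sqrt(2) + 2)*exp(I*pi/24)/4.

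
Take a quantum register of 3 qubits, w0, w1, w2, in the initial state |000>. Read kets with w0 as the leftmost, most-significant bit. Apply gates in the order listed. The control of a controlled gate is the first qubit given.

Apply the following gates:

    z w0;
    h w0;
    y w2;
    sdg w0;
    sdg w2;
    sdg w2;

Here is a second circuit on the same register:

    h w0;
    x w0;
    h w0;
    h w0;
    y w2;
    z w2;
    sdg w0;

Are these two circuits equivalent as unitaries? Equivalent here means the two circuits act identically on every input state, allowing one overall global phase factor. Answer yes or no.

Yes — the two circuits implement the same unitary up to a global phase.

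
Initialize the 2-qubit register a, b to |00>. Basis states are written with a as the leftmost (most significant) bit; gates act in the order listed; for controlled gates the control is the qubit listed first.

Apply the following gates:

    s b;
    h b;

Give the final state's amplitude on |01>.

The amplitude on |01> is sqrt(2)/2.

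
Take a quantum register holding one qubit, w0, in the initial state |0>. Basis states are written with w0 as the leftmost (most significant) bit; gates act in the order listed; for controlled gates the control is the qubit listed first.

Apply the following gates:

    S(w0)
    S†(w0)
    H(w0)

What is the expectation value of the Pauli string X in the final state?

The observable X averages to 1.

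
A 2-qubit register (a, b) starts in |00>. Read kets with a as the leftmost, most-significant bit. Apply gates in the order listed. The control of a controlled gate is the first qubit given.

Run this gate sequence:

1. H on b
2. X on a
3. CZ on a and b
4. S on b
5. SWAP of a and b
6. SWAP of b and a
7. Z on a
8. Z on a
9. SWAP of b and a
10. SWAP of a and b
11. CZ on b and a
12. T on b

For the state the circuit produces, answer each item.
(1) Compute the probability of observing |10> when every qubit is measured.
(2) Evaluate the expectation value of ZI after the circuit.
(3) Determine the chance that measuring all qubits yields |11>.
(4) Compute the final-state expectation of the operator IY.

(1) A full measurement returns |10> with probability 1/2.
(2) The expectation value of ZI is -1.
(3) Outcome |11> occurs with probability 1/2.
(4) The expectation value of IY is sqrt(2)/2.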